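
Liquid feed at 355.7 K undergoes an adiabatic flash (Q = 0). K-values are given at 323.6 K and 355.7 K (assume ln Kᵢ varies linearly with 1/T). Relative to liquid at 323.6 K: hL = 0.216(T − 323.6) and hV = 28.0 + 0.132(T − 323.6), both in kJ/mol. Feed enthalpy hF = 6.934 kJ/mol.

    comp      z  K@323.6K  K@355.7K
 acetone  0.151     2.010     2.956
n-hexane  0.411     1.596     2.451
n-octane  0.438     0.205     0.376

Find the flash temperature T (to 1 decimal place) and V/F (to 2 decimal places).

Adiabatic flash: solve Rachford–Rice at each trial T, then check hF = ψ·hV(T) + (1−ψ)·hL(T).
  T = 323.6 K: K = (2.010, 1.596, 0.205), RR gives ψ = 0.085, H_out = 2.387 kJ/mol
  T = 355.7 K: K = (2.956, 2.451, 0.376), RR gives ψ = 0.622, H_out = 22.673 kJ/mol
  T = 339.6 K: K = (2.458, 1.997, 0.281), RR gives ψ = 0.387, H_out = 13.784 kJ/mol
  T = 331.6 K: K = (2.228, 1.790, 0.241), RR gives ψ = 0.254, H_out = 8.669 kJ/mol
  T = 327.6 K: K = (2.118, 1.691, 0.223), RR gives ψ = 0.176, H_out = 5.726 kJ/mol
  T = 329.6 K: K = (2.173, 1.740, 0.232), RR gives ψ = 0.216, H_out = 7.239 kJ/mol
Linear interpolation between T = 327.6 (H_out = 5.726) and T = 329.6 (H_out = 7.239) on hF = 6.934 gives T ≈ 329.2 K, at which ψ = 0.21.

T = 329.2 K, V/F = 0.21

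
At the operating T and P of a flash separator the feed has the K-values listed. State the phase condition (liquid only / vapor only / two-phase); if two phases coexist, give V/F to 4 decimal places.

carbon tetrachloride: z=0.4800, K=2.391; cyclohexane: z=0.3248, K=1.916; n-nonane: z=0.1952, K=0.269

two-phase, V/F = 0.9347

ΣzᵢKᵢ = 1.8225; Σzᵢ/Kᵢ = 1.0959.
Both exceed 1, so a two-phase solution exists.
Newton iteration, ψ⁰ = 0.5:
  ψ = 0.5000: g = 0.37297, g' = -0.7104 → ψ = 1.0000
  ψ = 1.0000: g = -0.09592, g' = -1.6782 → ψ = 0.9428
  ψ = 0.9428: g = -0.01064, g' = -1.3322 → ψ = 0.9349
  ψ = 0.9349: g = -0.00015, g' = -1.2951 → ψ = 0.9347
Converged at ψ = 0.9347.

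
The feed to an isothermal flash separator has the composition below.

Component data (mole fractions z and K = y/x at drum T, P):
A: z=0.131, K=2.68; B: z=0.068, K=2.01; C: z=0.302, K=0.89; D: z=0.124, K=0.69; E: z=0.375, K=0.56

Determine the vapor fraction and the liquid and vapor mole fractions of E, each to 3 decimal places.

ψ = 0.112, x_E = 0.394, y_E = 0.221

Rachford–Rice: g(ψ) = Σ zᵢ(Kᵢ−1)/(1+ψ(Kᵢ−1)) = 0.
Feasibility: ΣzᵢKᵢ = 1.052, Σzᵢ/Kᵢ = 1.271 — both > 1, two phases present.
Newton iteration, ψ⁰ = 0.66:
  ψ = 0.660: g = -0.1711, g' = -0.275 → ψ = 0.039
  ψ = 0.039: g = 0.0326, g' = -0.481 → ψ = 0.106
  ψ = 0.106: g = 0.0022, g' = -0.419 → ψ = 0.112
Converged at ψ = 0.112.
Compositions from xᵢ = zᵢ/(1+ψ(Kᵢ−1)), yᵢ = Kᵢxᵢ:
  A: x = 0.110, y = 0.296
  B: x = 0.061, y = 0.123
  C: x = 0.306, y = 0.272
  D: x = 0.128, y = 0.089
  E: x = 0.394, y = 0.221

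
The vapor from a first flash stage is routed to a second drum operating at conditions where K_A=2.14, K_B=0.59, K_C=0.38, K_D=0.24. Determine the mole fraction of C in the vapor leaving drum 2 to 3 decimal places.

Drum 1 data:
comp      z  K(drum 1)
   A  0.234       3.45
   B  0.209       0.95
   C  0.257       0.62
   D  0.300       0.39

Drum 1:
Let ψ₁ = V/F and solve Σ zᵢ(Kᵢ−1)/(1+ψ₁(Kᵢ−1)) = 0.
g(0) = ΣzᵢKᵢ − 1 = 0.282 and g(1) = 1 − Σzᵢ/Kᵢ = -0.472, so a root lies in (0, 1).
Newton–Raphson from ψ₁ = 0.33:
  ψ₁ = 0.330: g = -0.0344, g' = -0.653 → ψ₁ = 0.277
  ψ₁ = 0.277: g = 0.0013, g' = -0.707 → ψ₁ = 0.279
Converged at ψ₁ = 0.279.
Drum-1 compositions:
  A: x = 0.139, y = 0.479
  B: x = 0.212, y = 0.201
  C: x = 0.288, y = 0.178
  D: x = 0.362, y = 0.141
Drum-2 feed = drum-1 vapor: z₂ = (0.4794, 0.2014, 0.1783, 0.1410).
Drum 2:
Material balance + equilibrium reduce to Σ zᵢ(Kᵢ−1)/(1+ψ₂(Kᵢ−1)) = 0.
g(0) = ΣzᵢKᵢ − 1 = 0.246 and g(1) = 1 − Σzᵢ/Kᵢ = -0.622, so a root lies in (0, 1).
Iterate (Newton) starting at ψ₂ = 0.58:
  ψ₂ = 0.580: g = -0.1436, g' = -0.712 → ψ₂ = 0.378
  ψ₂ = 0.378: g = -0.0107, g' = -0.629 → ψ₂ = 0.361
Converged at ψ₂ = 0.361.
  A: x = 0.340, y = 0.727
  B: x = 0.236, y = 0.139
  C: x = 0.230, y = 0.087
  D: x = 0.194, y = 0.047

y_C (drum 2) = 0.087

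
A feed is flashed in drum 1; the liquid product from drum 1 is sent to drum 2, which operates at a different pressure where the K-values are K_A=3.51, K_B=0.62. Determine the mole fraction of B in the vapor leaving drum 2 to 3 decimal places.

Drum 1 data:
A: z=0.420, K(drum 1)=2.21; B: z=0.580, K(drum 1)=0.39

Drum 1:
Rachford–Rice: g(ψ₁) = Σ zᵢ(Kᵢ−1)/(1+ψ₁(Kᵢ−1)) = 0.
g(0) = ΣzᵢKᵢ − 1 = 0.154 and g(1) = 1 − Σzᵢ/Kᵢ = -0.677, so a root lies in (0, 1).
Binary case is linear: z₁(K₁−1)(1+ψ₁(K₂−1)) + z₂(K₂−1)(1+ψ₁(K₁−1)) = 0
⇒ ψ₁ = [z₁(K₁−1)+z₂(K₂−1)] / [−(K₁−1)(K₂−1)] = 0.1544/0.7381 = 0.209
Drum-1 compositions:
  A: x = 0.335, y = 0.741
  B: x = 0.665, y = 0.259
Drum-2 feed = drum-1 liquid: z₂ = (0.3352, 0.6648).
Drum 2:
Newton iteration, ψ₂⁰ = 0.32:
  ψ₂ = 0.320: g = 0.1789, g' = -0.774 → ψ₂ = 0.551
  ψ₂ = 0.551: g = 0.0334, g' = -0.525 → ψ₂ = 0.615
  ψ₂ = 0.615: g = 0.0012, g' = -0.490 → ψ₂ = 0.617
Converged at ψ₂ = 0.617.
  A: x = 0.131, y = 0.462
  B: x = 0.869, y = 0.538

y_B (drum 2) = 0.538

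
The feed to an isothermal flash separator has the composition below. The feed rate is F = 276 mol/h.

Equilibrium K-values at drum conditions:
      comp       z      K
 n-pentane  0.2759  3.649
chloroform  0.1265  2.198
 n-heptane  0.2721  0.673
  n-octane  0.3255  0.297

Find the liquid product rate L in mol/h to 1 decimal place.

Let ψ = V/F and solve Σ zᵢ(Kᵢ−1)/(1+ψ(Kᵢ−1)) = 0.
Feasibility: ΣzᵢKᵢ = 1.5646, Σzᵢ/Kᵢ = 1.6334 — both > 1, two phases present.
Iterate (Newton) starting at ψ = 0.5:
  ψ = 0.5000: g = -0.05003, g' = -0.8534 → ψ = 0.4414
  ψ = 0.4414: g = 0.00030, g' = -0.8670 → ψ = 0.4417
Converged at ψ = 0.4417.
Then V = ψ·F = 0.4417·276 = 121.9 mol/h and L = F − V = 154.1 mol/h.

L = 154.1 mol/h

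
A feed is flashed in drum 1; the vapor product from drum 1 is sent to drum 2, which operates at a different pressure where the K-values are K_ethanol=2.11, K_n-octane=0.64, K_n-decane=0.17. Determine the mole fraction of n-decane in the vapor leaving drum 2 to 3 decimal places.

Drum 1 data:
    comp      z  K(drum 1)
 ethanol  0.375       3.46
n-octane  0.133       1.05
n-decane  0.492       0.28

y_n-decane (drum 2) = 0.074

Drum 1:
Let ψ₁ = V/F and solve Σ zᵢ(Kᵢ−1)/(1+ψ₁(Kᵢ−1)) = 0.
g(0) = ΣzᵢKᵢ − 1 = 0.575 and g(1) = 1 − Σzᵢ/Kᵢ = -0.992, so a root lies in (0, 1).
Newton iteration, ψ₁⁰ = 0.5:
  ψ₁ = 0.500: g = -0.1333, g' = -1.079 → ψ₁ = 0.376
Converged at ψ₁ = 0.376.
Drum-1 compositions:
  ethanol: x = 0.195, y = 0.674
  n-octane: x = 0.131, y = 0.137
  n-decane: x = 0.675, y = 0.189
Drum-2 feed = drum-1 vapor: z₂ = (0.6740, 0.1371, 0.1889).
Drum 2:
Material balance + equilibrium reduce to Σ zᵢ(Kᵢ−1)/(1+ψ₂(Kᵢ−1)) = 0.
g(0) = ΣzᵢKᵢ − 1 = 0.542 and g(1) = 1 − Σzᵢ/Kᵢ = -0.645, so a root lies in (0, 1).
Newton iteration, ψ₂⁰ = 0.5:
  ψ₂ = 0.500: g = 0.1529, g' = -0.750 → ψ₂ = 0.704
  ψ₂ = 0.704: g = -0.0232, g' = -1.046 → ψ₂ = 0.682
  ψ₂ = 0.682: g = -0.0006, g' = -0.991 → ψ₂ = 0.681
Converged at ψ₂ = 0.681.
  ethanol: x = 0.384, y = 0.810
  n-octane: x = 0.182, y = 0.116
  n-decane: x = 0.435, y = 0.074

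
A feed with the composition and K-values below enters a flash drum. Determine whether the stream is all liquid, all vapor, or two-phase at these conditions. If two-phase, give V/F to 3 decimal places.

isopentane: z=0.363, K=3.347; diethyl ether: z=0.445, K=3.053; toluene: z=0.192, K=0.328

all vapor

ΣzᵢKᵢ = 2.637; Σzᵢ/Kᵢ = 0.840.
Since Σzᵢ/Kᵢ < 1 the mixture is above its dew point — single vapor phase.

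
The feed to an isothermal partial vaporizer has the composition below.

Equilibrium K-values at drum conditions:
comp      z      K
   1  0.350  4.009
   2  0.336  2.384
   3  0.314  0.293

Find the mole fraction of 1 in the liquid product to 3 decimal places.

x_1 = 0.101

Iterate (Newton) starting at ψ = 0.5:
  ψ = 0.500: g = 0.3520, g' = -1.106 → ψ = 0.818
  ψ = 0.818: g = -0.0046, g' = -1.290 → ψ = 0.815
Converged at ψ = 0.815.
Compositions from xᵢ = zᵢ/(1+ψ(Kᵢ−1)), yᵢ = Kᵢxᵢ:
  1: x = 0.101, y = 0.407
  2: x = 0.158, y = 0.376
  3: x = 0.741, y = 0.217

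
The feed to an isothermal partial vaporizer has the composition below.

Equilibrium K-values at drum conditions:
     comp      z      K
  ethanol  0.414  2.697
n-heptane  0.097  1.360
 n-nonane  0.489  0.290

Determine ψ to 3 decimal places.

Material balance + equilibrium reduce to Σ zᵢ(Kᵢ−1)/(1+ψ(Kᵢ−1)) = 0.
Feasibility: ΣzᵢKᵢ = 1.390, Σzᵢ/Kᵢ = 1.911 — both > 1, two phases present.
Newton–Raphson from ψ = 0.5:
  ψ = 0.500: g = -0.1286, g' = -0.950 → ψ = 0.365
  ψ = 0.365: g = -0.0036, g' = -0.914 → ψ = 0.361
Converged at ψ = 0.361.

ψ = 0.361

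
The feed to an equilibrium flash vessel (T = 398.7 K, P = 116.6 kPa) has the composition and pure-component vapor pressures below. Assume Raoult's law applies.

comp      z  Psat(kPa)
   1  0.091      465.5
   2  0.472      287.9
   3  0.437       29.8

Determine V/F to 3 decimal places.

V/F = 0.491

Raoult's law: Kᵢ = Pᵢˢᵃᵗ/P = Pᵢˢᵃᵗ/116.6.
  K_1 = 465.5/116.6 = 3.99228, K_2 = 287.9/116.6 = 2.46913, K_3 = 29.8/116.6 = 0.25557
Material balance + equilibrium reduce to Σ zᵢ(Kᵢ−1)/(1+V/F(Kᵢ−1)) = 0.
g(0) = ΣzᵢKᵢ − 1 = 0.640 and g(1) = 1 − Σzᵢ/Kᵢ = -0.924, so a root lies in (0, 1).
Newton–Raphson from V/F = 0.51:
  V/F = 0.510: g = -0.0202, g' = -1.090 → V/F = 0.491
Converged at V/F = 0.491.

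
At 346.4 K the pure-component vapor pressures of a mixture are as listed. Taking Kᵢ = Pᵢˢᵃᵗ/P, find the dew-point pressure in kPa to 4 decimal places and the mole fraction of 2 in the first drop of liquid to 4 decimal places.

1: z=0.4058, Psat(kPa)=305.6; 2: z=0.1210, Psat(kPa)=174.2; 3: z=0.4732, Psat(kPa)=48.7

At the dew point ψ → 1, so Σzᵢ/Kᵢ = 1 with Kᵢ = Pᵢˢᵃᵗ/P ⇒ 1/P = Σzᵢ/Pᵢˢᵃᵗ.
1/P = 0.4058/305.6 + 0.1210/174.2 + 0.4732/48.7 = 0.0117391 ⇒ P = 85.1853 kPa
xᵢ = zᵢP/Pᵢˢᵃᵗ ⇒ x_2 = 0.1210·85.1853/174.2 = 0.0592

Pdew = 85.1853 kPa, x_2 = 0.0592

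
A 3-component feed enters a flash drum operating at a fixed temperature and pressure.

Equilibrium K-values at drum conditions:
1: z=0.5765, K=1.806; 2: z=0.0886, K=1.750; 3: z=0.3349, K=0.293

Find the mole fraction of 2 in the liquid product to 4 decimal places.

x_2 = 0.0637

Rachford–Rice: g(V/F) = Σ zᵢ(Kᵢ−1)/(1+V/F(Kᵢ−1)) = 0.
Check two-phase: ΣzᵢKᵢ = 1.2943 > 1 and Σzᵢ/Kᵢ = 1.5128 > 1, so g(0) = 0.2943 > 0 and g(1) = -0.5128 < 0.
Newton–Raphson from V/F = 0.64:
  V/F = 0.6400: g = -0.08101, g' = -0.7442 → V/F = 0.5311
  V/F = 0.5311: g = -0.00626, g' = -0.6384 → V/F = 0.5213
Converged at V/F = 0.5213.
Compositions from xᵢ = zᵢ/(1+V/F(Kᵢ−1)), yᵢ = Kᵢxᵢ:
  1: x = 0.4059, y = 0.7331
  2: x = 0.0637, y = 0.1115
  3: x = 0.5304, y = 0.1554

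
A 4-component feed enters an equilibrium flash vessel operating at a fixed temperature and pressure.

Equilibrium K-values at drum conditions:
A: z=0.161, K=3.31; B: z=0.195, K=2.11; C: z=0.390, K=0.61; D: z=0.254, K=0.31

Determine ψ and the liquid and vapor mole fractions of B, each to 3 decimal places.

Let ψ = V/F and solve Σ zᵢ(Kᵢ−1)/(1+ψ(Kᵢ−1)) = 0.
Feasibility: ΣzᵢKᵢ = 1.261, Σzᵢ/Kᵢ = 1.600 — both > 1, two phases present.
Iterate (Newton) starting at ψ = 0.66:
  ψ = 0.660: g = -0.2544, g' = -0.730 → ψ = 0.312
  ψ = 0.312: g = -0.0193, g' = -0.696 → ψ = 0.284
Converged at ψ = 0.284.
Compositions from xᵢ = zᵢ/(1+ψ(Kᵢ−1)), yᵢ = Kᵢxᵢ:
  A: x = 0.097, y = 0.322
  B: x = 0.148, y = 0.313
  C: x = 0.439, y = 0.268
  D: x = 0.316, y = 0.098

ψ = 0.284, x_B = 0.148, y_B = 0.313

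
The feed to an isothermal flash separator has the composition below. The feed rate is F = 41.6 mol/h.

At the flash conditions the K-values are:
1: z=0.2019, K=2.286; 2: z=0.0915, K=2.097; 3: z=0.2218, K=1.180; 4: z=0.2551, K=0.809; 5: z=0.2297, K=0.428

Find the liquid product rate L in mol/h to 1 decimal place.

L = 18.1 mol/h

Material balance + equilibrium reduce to Σ zᵢ(Kᵢ−1)/(1+ψ(Kᵢ−1)) = 0.
Feasibility: ΣzᵢKᵢ = 1.2198, Σzᵢ/Kᵢ = 1.1719 — both > 1, two phases present.
Newton iteration, ψ⁰ = 0.5:
  ψ = 0.5000: g = 0.02159, g' = -0.3345 → ψ = 0.5646
  ψ = 0.5646: g = -0.00001, g' = -0.3356 → ψ = 0.5645
Converged at ψ = 0.5645.
Then V = ψ·F = 0.5645·41.6 = 23.5 mol/h and L = F − V = 18.1 mol/h.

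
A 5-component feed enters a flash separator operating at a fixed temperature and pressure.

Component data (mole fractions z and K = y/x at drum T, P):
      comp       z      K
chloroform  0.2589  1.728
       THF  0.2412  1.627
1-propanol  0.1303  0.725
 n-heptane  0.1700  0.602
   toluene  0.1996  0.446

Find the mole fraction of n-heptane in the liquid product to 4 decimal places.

x_n-heptane = 0.2035

Rachford–Rice: g(β) = Σ zᵢ(Kᵢ−1)/(1+β(Kᵢ−1)) = 0.
Check two-phase: ΣzᵢKᵢ = 1.1256 > 1 and Σzᵢ/Kᵢ = 1.2077 > 1, so g(0) = 0.1256 > 0 and g(1) = -0.2077 < 0.
Newton–Raphson from β = 0.5:
  β = 0.5000: g = -0.02564, g' = -0.3011 → β = 0.4149
  β = 0.4149: g = -0.00029, g' = -0.2951 → β = 0.4139
Converged at β = 0.4139.
Compositions from xᵢ = zᵢ/(1+β(Kᵢ−1)), yᵢ = Kᵢxᵢ:
  chloroform: x = 0.1990, y = 0.3438
  THF: x = 0.1915, y = 0.3116
  1-propanol: x = 0.1470, y = 0.1066
  n-heptane: x = 0.2035, y = 0.1225
  toluene: x = 0.2590, y = 0.1155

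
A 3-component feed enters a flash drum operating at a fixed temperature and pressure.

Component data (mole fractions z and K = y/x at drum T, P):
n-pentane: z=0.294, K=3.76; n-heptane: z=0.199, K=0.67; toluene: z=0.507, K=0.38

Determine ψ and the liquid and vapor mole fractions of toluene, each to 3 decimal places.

Newton–Raphson from ψ = 0.5:
  ψ = 0.500: g = -0.1933, g' = -0.836 → ψ = 0.269
  ψ = 0.269: g = 0.0166, g' = -1.045 → ψ = 0.285
Converged at ψ = 0.285.
Compositions from xᵢ = zᵢ/(1+ψ(Kᵢ−1)), yᵢ = Kᵢxᵢ:
  n-pentane: x = 0.165, y = 0.619
  n-heptane: x = 0.220, y = 0.147
  toluene: x = 0.616, y = 0.234

ψ = 0.285, x_toluene = 0.616, y_toluene = 0.234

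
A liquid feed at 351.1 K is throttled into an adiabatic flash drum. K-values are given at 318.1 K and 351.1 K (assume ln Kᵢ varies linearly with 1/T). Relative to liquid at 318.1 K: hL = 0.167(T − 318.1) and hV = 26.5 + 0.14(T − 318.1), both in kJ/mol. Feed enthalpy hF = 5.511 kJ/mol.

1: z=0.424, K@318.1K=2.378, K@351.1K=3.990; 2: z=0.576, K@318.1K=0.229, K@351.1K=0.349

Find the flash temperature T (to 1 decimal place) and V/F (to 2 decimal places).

T = 321.9 K, V/F = 0.18

Adiabatic flash: solve Rachford–Rice at each trial T, then check hF = ψ·hV(T) + (1−ψ)·hL(T).
  T = 318.1 K: K = (2.378, 0.229), RR gives ψ = 0.132, H_out = 3.496 kJ/mol
  T = 351.1 K: K = (3.990, 0.349), RR gives ψ = 0.459, H_out = 17.257 kJ/mol
  T = 334.6 K: K = (3.120, 0.286), RR gives ψ = 0.322, H_out = 11.141 kJ/mol
  T = 326.4 K: K = (2.735, 0.257), RR gives ψ = 0.238, H_out = 7.652 kJ/mol
  T = 322.2 K: K = (2.551, 0.242), RR gives ψ = 0.188, H_out = 5.652 kJ/mol
  T = 320.1 K: K = (2.461, 0.236), RR gives ψ = 0.160, H_out = 4.577 kJ/mol
Linear interpolation between T = 320.1 (H_out = 4.577) and T = 322.2 (H_out = 5.652) on hF = 5.511 gives T ≈ 321.9 K, at which ψ = 0.18.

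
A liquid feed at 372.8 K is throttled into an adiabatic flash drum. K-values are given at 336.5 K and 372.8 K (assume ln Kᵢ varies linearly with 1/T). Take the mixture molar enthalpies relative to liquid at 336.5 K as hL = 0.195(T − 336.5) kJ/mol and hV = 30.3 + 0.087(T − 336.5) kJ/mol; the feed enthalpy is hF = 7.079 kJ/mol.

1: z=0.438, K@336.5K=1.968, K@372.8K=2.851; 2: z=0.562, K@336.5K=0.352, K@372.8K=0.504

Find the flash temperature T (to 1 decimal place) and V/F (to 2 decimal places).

T = 342.8 K, V/F = 0.20

Adiabatic flash: solve Rachford–Rice at each trial T, then check hF = ψ·hV(T) + (1−ψ)·hL(T).
  T = 336.5 K: K = (1.968, 0.352), RR gives ψ = 0.095, H_out = 2.889 kJ/mol
  T = 372.8 K: K = (2.851, 0.504), RR gives ψ = 0.579, H_out = 22.364 kJ/mol
  T = 354.6 K: K = (2.390, 0.425), RR gives ψ = 0.357, H_out = 13.657 kJ/mol
  T = 345.6 K: K = (2.175, 0.388), RR gives ψ = 0.237, H_out = 8.736 kJ/mol
  T = 341.1 K: K = (2.072, 0.370), RR gives ψ = 0.171, H_out = 5.986 kJ/mol
  T = 343.4 K: K = (2.124, 0.379), RR gives ψ = 0.206, H_out = 7.421 kJ/mol
  T = 342.2 K: K = (2.097, 0.374), RR gives ψ = 0.188, H_out = 6.681 kJ/mol
Linear interpolation between T = 342.2 (H_out = 6.681) and T = 343.4 (H_out = 7.421) on hF = 7.079 gives T ≈ 342.8 K, at which ψ = 0.20.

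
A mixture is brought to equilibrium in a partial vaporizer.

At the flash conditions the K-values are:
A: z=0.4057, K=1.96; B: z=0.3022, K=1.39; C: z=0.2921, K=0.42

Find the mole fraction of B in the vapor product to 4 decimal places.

Newton–Raphson from ψ = 0.5:
  ψ = 0.5000: g = 0.12317, g' = -0.3978 → ψ = 0.8096
  ψ = 0.8096: g = -0.01068, g' = -0.4942 → ψ = 0.7880
  ψ = 0.7880: g = -0.00014, g' = -0.4814 → ψ = 0.7877
Converged at ψ = 0.7877.
Compositions from xᵢ = zᵢ/(1+ψ(Kᵢ−1)), yᵢ = Kᵢxᵢ:
  A: x = 0.2310, y = 0.4528
  B: x = 0.2312, y = 0.3213
  C: x = 0.5378, y = 0.2259

y_B = 0.3213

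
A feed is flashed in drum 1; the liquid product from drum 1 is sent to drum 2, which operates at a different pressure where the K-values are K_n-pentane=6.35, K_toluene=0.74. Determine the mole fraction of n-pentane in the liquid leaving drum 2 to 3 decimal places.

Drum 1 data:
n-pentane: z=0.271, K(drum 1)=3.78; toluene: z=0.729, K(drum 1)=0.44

x_n-pentane (drum 2) = 0.046

Drum 1:
Binary case is linear: z₁(K₁−1)(1+ψ₁(K₂−1)) + z₂(K₂−1)(1+ψ₁(K₁−1)) = 0
⇒ ψ₁ = [z₁(K₁−1)+z₂(K₂−1)] / [−(K₁−1)(K₂−1)] = 0.3451/1.5568 = 0.222
Drum-1 compositions:
  n-pentane: x = 0.168, y = 0.634
  toluene: x = 0.832, y = 0.366
Drum-2 feed = drum-1 liquid: z₂ = (0.1677, 0.8323).
Drum 2:
Rachford–Rice: g(ψ₂) = Σ zᵢ(Kᵢ−1)/(1+ψ₂(Kᵢ−1)) = 0.
g(0) = ΣzᵢKᵢ − 1 = 0.681 and g(1) = 1 − Σzᵢ/Kᵢ = -0.151, so a root lies in (0, 1).
Binary case is linear: z₁(K₁−1)(1+ψ₂(K₂−1)) + z₂(K₂−1)(1+ψ₂(K₁−1)) = 0
⇒ ψ₂ = [z₁(K₁−1)+z₂(K₂−1)] / [−(K₁−1)(K₂−1)] = 0.6806/1.3910 = 0.489
  n-pentane: x = 0.046, y = 0.294
  toluene: x = 0.954, y = 0.706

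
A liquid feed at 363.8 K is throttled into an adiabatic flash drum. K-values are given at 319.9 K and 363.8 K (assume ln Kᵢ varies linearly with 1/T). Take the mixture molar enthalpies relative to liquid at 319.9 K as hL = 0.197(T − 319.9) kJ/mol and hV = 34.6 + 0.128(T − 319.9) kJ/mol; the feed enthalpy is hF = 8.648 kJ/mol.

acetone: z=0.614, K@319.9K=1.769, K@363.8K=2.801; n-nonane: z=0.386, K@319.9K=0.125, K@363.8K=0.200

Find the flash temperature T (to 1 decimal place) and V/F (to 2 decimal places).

Adiabatic flash: solve Rachford–Rice at each trial T, then check hF = ψ·hV(T) + (1−ψ)·hL(T).
  T = 319.9 K: K = (1.769, 0.125), RR gives ψ = 0.200, H_out = 6.912 kJ/mol
  T = 363.8 K: K = (2.801, 0.200), RR gives ψ = 0.553, H_out = 26.113 kJ/mol
  T = 341.9 K: K = (2.260, 0.161), RR gives ψ = 0.425, H_out = 18.400 kJ/mol
  T = 330.9 K: K = (2.008, 0.142), RR gives ψ = 0.333, H_out = 13.430 kJ/mol
  T = 325.4 K: K = (1.887, 0.134), RR gives ψ = 0.273, H_out = 10.434 kJ/mol
  T = 322.6 K: K = (1.826, 0.129), RR gives ψ = 0.238, H_out = 8.719 kJ/mol
  T = 321.2 K: K = (1.796, 0.127), RR gives ψ = 0.219, H_out = 7.803 kJ/mol
Linear interpolation between T = 321.2 (H_out = 7.803) and T = 322.6 (H_out = 8.719) on hF = 8.648 gives T ≈ 322.5 K, at which ψ = 0.24.

T = 322.5 K, V/F = 0.24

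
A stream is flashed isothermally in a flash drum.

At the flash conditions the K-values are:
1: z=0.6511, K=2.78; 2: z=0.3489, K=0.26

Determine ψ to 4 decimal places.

Let ψ = V/F and solve Σ zᵢ(Kᵢ−1)/(1+ψ(Kᵢ−1)) = 0.
Check two-phase: ΣzᵢKᵢ = 1.9008 > 1 and Σzᵢ/Kᵢ = 1.5761 > 1, so g(0) = 0.9008 > 0 and g(1) = -0.5761 < 0.
Binary case is linear: z₁(K₁−1)(1+ψ(K₂−1)) + z₂(K₂−1)(1+ψ(K₁−1)) = 0
⇒ ψ = [z₁(K₁−1)+z₂(K₂−1)] / [−(K₁−1)(K₂−1)] = 0.90077/1.31720 = 0.6839

ψ = 0.6839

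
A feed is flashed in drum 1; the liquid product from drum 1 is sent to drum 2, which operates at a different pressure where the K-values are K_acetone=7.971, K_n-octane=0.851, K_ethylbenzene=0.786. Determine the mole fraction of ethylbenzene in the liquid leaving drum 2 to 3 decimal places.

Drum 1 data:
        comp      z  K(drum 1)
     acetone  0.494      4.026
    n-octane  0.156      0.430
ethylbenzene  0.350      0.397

x_ethylbenzene (drum 2) = 0.691

Drum 1:
Iterate (Newton) starting at ψ₁ = 0.36:
  ψ₁ = 0.360: g = 0.3340, g' = -1.324 → ψ₁ = 0.612
  ψ₁ = 0.612: g = 0.0528, g' = -0.995 → ψ₁ = 0.665
  ψ₁ = 0.665: g = 0.0004, g' = -0.985 → ψ₁ = 0.666
Converged at ψ₁ = 0.666.
Drum-1 compositions:
  acetone: x = 0.164, y = 0.660
  n-octane: x = 0.251, y = 0.108
  ethylbenzene: x = 0.585, y = 0.232
Drum-2 feed = drum-1 liquid: z₂ = (0.1639, 0.2514, 0.5847).
Drum 2:
Rachford–Rice: g(ψ₂) = Σ zᵢ(Kᵢ−1)/(1+ψ₂(Kᵢ−1)) = 0.
g(0) = ΣzᵢKᵢ − 1 = 0.980 and g(1) = 1 − Σzᵢ/Kᵢ = -0.060, so a root lies in (0, 1).
Iterate (Newton) starting at ψ₂ = 0.5:
  ψ₂ = 0.500: g = 0.0741, g' = -0.436 → ψ₂ = 0.670
  ψ₂ = 0.670: g = 0.0138, g' = -0.291 → ψ₂ = 0.717
  ψ₂ = 0.717: g = 0.0006, g' = -0.266 → ψ₂ = 0.720
Converged at ψ₂ = 0.720.
  acetone: x = 0.027, y = 0.217
  n-octane: x = 0.282, y = 0.240
  ethylbenzene: x = 0.691, y = 0.543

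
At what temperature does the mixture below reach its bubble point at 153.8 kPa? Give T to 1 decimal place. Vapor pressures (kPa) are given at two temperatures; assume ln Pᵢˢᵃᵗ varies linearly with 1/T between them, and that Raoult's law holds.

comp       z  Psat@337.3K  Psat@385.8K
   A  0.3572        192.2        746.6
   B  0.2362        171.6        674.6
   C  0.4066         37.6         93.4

T = 344.3 K

Bubble-point temperature: ΣzᵢPᵢˢᵃᵗ(T) = P. Interpolate ln Pᵢˢᵃᵗ = aᵢ + bᵢ/T.
  T = 337.3 K: ΣzᵢPᵢˢᵃᵗ = 124.47 kPa
  T = 385.8 K: ΣzᵢPᵢˢᵃᵗ = 464.00 kPa
  T = 361.6 K: ΣzᵢPᵢˢᵃᵗ = 250.93 kPa
  T = 349.5 K: ΣzᵢPᵢˢᵃᵗ = 179.03 kPa
  T = 343.4 K: ΣzᵢPᵢˢᵃᵗ = 149.73 kPa
  T = 346.4 K: ΣzᵢPᵢˢᵃᵗ = 163.61 kPa
  T = 344.9 K: ΣzᵢPᵢˢᵃᵗ = 156.54 kPa
Interpolating between 343.4 K and 344.9 K gives T ≈ 344.3 K.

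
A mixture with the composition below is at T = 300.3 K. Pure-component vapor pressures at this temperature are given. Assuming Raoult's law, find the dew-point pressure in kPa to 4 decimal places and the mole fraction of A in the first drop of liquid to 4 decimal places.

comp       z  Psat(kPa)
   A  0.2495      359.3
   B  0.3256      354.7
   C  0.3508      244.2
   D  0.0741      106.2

Pdew = 266.9064 kPa, x_A = 0.1853

At the dew point ψ → 1, so Σzᵢ/Kᵢ = 1 with Kᵢ = Pᵢˢᵃᵗ/P ⇒ 1/P = Σzᵢ/Pᵢˢᵃᵗ.
1/P = 0.2495/359.3 + 0.3256/354.7 + 0.3508/244.2 + 0.0741/106.2 = 0.0037466 ⇒ P = 266.9064 kPa
xᵢ = zᵢP/Pᵢˢᵃᵗ ⇒ x_A = 0.2495·266.9064/359.3 = 0.1853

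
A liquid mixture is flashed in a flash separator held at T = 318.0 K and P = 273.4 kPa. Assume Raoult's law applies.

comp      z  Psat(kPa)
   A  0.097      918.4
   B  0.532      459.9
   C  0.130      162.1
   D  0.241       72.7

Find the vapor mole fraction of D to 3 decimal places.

y_D = 0.107

Raoult's law: Kᵢ = Pᵢˢᵃᵗ/P = Pᵢˢᵃᵗ/273.4.
  K_A = 918.4/273.4 = 3.35918, K_B = 459.9/273.4 = 1.68215, K_C = 162.1/273.4 = 0.59290, K_D = 72.7/273.4 = 0.26591
Rachford–Rice: g(β) = Σ zᵢ(Kᵢ−1)/(1+β(Kᵢ−1)) = 0.
Feasibility: ΣzᵢKᵢ = 1.362, Σzᵢ/Kᵢ = 1.471 — both > 1, two phases present.
Newton–Raphson from β = 0.4:
  β = 0.400: g = 0.0892, g' = -0.587 → β = 0.552
  β = 0.552: g = -0.0027, g' = -0.635 → β = 0.548
Converged at β = 0.548.
Compositions from xᵢ = zᵢ/(1+β(Kᵢ−1)), yᵢ = Kᵢxᵢ:
  A: x = 0.042, y = 0.142
  B: x = 0.387, y = 0.651
  C: x = 0.167, y = 0.099
  D: x = 0.403, y = 0.107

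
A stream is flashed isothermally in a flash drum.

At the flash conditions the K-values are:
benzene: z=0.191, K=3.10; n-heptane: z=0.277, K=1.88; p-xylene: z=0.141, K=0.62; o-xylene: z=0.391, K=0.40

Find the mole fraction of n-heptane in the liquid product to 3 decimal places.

Material balance + equilibrium reduce to Σ zᵢ(Kᵢ−1)/(1+V/F(Kᵢ−1)) = 0.
Feasibility: ΣzᵢKᵢ = 1.357, Σzᵢ/Kᵢ = 1.414 — both > 1, two phases present.
Iterate (Newton) starting at V/F = 0.5:
  V/F = 0.500: g = -0.0364, g' = -0.622 → V/F = 0.442
Converged at V/F = 0.442.
Compositions from xᵢ = zᵢ/(1+V/F(Kᵢ−1)), yᵢ = Kᵢxᵢ:
  benzene: x = 0.099, y = 0.307
  n-heptane: x = 0.199, y = 0.375
  p-xylene: x = 0.169, y = 0.105
  o-xylene: x = 0.532, y = 0.213

x_n-heptane = 0.199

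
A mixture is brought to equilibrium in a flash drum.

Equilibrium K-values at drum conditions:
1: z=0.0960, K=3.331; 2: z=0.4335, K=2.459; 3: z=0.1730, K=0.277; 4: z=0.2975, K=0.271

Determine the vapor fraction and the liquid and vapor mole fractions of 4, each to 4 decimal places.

Rachford–Rice: g(ψ) = Σ zᵢ(Kᵢ−1)/(1+ψ(Kᵢ−1)) = 0.
Feasibility: ΣzᵢKᵢ = 1.5143, Σzᵢ/Kᵢ = 1.9274 — both > 1, two phases present.
Newton–Raphson from ψ = 0.32:
  ψ = 0.3200: g = 0.11375, g' = -1.0220 → ψ = 0.4313
  ψ = 0.4313: g = 0.00169, g' = -1.0047 → ψ = 0.4330
Converged at ψ = 0.4330.
Compositions from xᵢ = zᵢ/(1+ψ(Kᵢ−1)), yᵢ = Kᵢxᵢ:
  1: x = 0.0478, y = 0.1591
  2: x = 0.2657, y = 0.6533
  3: x = 0.2518, y = 0.0698
  4: x = 0.4347, y = 0.1178

ψ = 0.4330, x_4 = 0.4347, y_4 = 0.1178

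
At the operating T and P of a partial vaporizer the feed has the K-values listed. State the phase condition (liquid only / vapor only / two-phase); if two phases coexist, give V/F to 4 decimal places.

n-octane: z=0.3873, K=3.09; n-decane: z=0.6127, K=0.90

vapor only

ΣzᵢKᵢ = 1.7482; Σzᵢ/Kᵢ = 0.8061.
Since Σzᵢ/Kᵢ < 1 the mixture is above its dew point — single vapor phase.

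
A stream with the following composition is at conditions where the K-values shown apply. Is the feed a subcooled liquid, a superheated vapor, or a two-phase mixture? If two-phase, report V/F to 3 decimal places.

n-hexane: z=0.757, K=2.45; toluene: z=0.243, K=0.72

ΣzᵢKᵢ = 2.030; Σzᵢ/Kᵢ = 0.646.
Since Σzᵢ/Kᵢ < 1 the mixture is above its dew point — single vapor phase.

superheated vapor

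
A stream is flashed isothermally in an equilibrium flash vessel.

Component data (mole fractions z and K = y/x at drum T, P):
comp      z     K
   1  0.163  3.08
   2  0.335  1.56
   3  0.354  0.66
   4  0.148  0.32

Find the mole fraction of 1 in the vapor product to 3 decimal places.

y_1 = 0.238

Let ψ = V/F and solve Σ zᵢ(Kᵢ−1)/(1+ψ(Kᵢ−1)) = 0.
Feasibility: ΣzᵢKᵢ = 1.306, Σzᵢ/Kᵢ = 1.267 — both > 1, two phases present.
Newton iteration, ψ⁰ = 0.64:
  ψ = 0.640: g = -0.0485, g' = -0.468 → ψ = 0.536
  ψ = 0.536: g = -0.0011, g' = -0.450 → ψ = 0.534
Converged at ψ = 0.534.
Compositions from xᵢ = zᵢ/(1+ψ(Kᵢ−1)), yᵢ = Kᵢxᵢ:
  1: x = 0.077, y = 0.238
  2: x = 0.258, y = 0.402
  3: x = 0.433, y = 0.285
  4: x = 0.232, y = 0.074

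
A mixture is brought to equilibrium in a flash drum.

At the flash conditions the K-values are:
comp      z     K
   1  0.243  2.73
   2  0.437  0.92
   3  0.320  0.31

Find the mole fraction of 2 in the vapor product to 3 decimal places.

Rachford–Rice: g(ψ) = Σ zᵢ(Kᵢ−1)/(1+ψ(Kᵢ−1)) = 0.
Check two-phase: ΣzᵢKᵢ = 1.165 > 1 and Σzᵢ/Kᵢ = 1.596 > 1, so g(0) = 0.165 > 0 and g(1) = -0.596 < 0.
Newton–Raphson from ψ = 0.55:
  ψ = 0.550: g = -0.1770, g' = -0.590 → ψ = 0.250
  ψ = 0.250: g = -0.0090, g' = -0.580 → ψ = 0.234
  ψ = 0.234: g = 0.0001, g' = -0.588 → ψ = 0.235
Converged at ψ = 0.235.
Compositions from xᵢ = zᵢ/(1+ψ(Kᵢ−1)), yᵢ = Kᵢxᵢ:
  1: x = 0.173, y = 0.472
  2: x = 0.445, y = 0.410
  3: x = 0.382, y = 0.118

y_2 = 0.410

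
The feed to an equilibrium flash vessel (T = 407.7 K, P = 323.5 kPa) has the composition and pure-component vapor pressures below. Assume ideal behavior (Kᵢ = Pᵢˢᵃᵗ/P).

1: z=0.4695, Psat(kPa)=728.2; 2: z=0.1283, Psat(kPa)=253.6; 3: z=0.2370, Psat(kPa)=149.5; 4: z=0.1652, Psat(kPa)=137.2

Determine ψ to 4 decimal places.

Raoult's law: Kᵢ = Pᵢˢᵃᵗ/P = Pᵢˢᵃᵗ/323.5.
  K_1 = 728.2/323.5 = 2.251005, K_2 = 253.6/323.5 = 0.783926, K_3 = 149.5/323.5 = 0.462133, K_4 = 137.2/323.5 = 0.424111
Rachford–Rice: g(ψ) = Σ zᵢ(Kᵢ−1)/(1+ψ(Kᵢ−1)) = 0.
Feasibility: ΣzᵢKᵢ = 1.3370, Σzᵢ/Kᵢ = 1.2746 — both > 1, two phases present.
Iterate (Newton) starting at ψ = 0.5:
  ψ = 0.5000: g = 0.02228, g' = -0.5220 → ψ = 0.5427
Converged at ψ = 0.5427.

ψ = 0.5427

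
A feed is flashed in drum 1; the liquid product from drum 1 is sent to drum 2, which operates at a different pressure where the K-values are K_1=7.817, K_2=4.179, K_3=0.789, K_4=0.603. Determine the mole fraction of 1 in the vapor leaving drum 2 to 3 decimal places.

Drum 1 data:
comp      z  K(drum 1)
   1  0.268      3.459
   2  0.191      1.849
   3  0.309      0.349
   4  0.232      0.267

y_1 (drum 2) = 0.174

Drum 1:
Let ψ₁ = V/F and solve Σ zᵢ(Kᵢ−1)/(1+ψ₁(Kᵢ−1)) = 0.
g(0) = ΣzᵢKᵢ − 1 = 0.450 and g(1) = 1 − Σzᵢ/Kᵢ = -0.935, so a root lies in (0, 1).
Newton–Raphson from ψ₁ = 0.5:
  ψ₁ = 0.500: g = -0.1572, g' = -0.992 → ψ₁ = 0.342
  ψ₁ = 0.342: g = -0.0016, g' = -1.000 → ψ₁ = 0.340
Converged at ψ₁ = 0.340.
Drum-1 compositions:
  1: x = 0.146, y = 0.505
  2: x = 0.148, y = 0.274
  3: x = 0.397, y = 0.138
  4: x = 0.309, y = 0.082
Drum-2 feed = drum-1 liquid: z₂ = (0.1460, 0.1482, 0.3968, 0.3090).
Drum 2:
Rachford–Rice: g(ψ₂) = Σ zᵢ(Kᵢ−1)/(1+ψ₂(Kᵢ−1)) = 0.
Feasibility: ΣzᵢKᵢ = 2.260, Σzᵢ/Kᵢ = 1.069 — both > 1, two phases present.
Newton–Raphson from ψ₂ = 0.63:
  ψ₂ = 0.630: g = 0.0847, g' = -0.518 → ψ₂ = 0.794
  ψ₂ = 0.794: g = 0.0094, g' = -0.415 → ψ₂ = 0.816
Converged at ψ₂ = 0.816.
  1: x = 0.022, y = 0.174
  2: x = 0.041, y = 0.172
  3: x = 0.479, y = 0.378
  4: x = 0.457, y = 0.276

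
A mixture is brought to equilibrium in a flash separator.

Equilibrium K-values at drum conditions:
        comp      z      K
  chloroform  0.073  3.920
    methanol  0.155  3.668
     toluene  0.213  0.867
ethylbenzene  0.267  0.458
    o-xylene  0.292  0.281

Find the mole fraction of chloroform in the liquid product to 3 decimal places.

x_chloroform = 0.049

Iterate (Newton) starting at ψ = 0.5:
  ψ = 0.500: g = -0.2928, g' = -0.825 → ψ = 0.145
  ψ = 0.145: g = 0.0274, g' = -1.165 → ψ = 0.169
Converged at ψ = 0.169.
Compositions from xᵢ = zᵢ/(1+ψ(Kᵢ−1)), yᵢ = Kᵢxᵢ:
  chloroform: x = 0.049, y = 0.191
  methanol: x = 0.107, y = 0.392
  toluene: x = 0.218, y = 0.189
  ethylbenzene: x = 0.294, y = 0.135
  o-xylene: x = 0.333, y = 0.093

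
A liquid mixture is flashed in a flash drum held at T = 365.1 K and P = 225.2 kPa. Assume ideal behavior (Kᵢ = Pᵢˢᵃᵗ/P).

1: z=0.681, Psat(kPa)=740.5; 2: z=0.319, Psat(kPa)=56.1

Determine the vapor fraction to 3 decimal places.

ψ = 0.768

Raoult's law: Kᵢ = Pᵢˢᵃᵗ/P = Pᵢˢᵃᵗ/225.2.
  K_1 = 740.5/225.2 = 3.28819, K_2 = 56.1/225.2 = 0.24911
Material balance + equilibrium reduce to Σ zᵢ(Kᵢ−1)/(1+ψ(Kᵢ−1)) = 0.
Check two-phase: ΣzᵢKᵢ = 2.319 > 1 and Σzᵢ/Kᵢ = 1.488 > 1, so g(0) = 1.319 > 0 and g(1) = -0.488 < 0.
Newton iteration, ψ⁰ = 0.5:
  ψ = 0.500: g = 0.3432, g' = -1.237 → ψ = 0.778
  ψ = 0.778: g = -0.0149, g' = -1.500 → ψ = 0.768
Converged at ψ = 0.768.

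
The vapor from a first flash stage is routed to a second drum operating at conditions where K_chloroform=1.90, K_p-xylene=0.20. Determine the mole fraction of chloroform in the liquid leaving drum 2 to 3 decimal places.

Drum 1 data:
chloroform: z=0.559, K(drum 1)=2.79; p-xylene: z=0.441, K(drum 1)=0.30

Drum 1:
Material balance + equilibrium reduce to Σ zᵢ(Kᵢ−1)/(1+ψ₁(Kᵢ−1)) = 0.
Feasibility: ΣzᵢKᵢ = 1.692, Σzᵢ/Kᵢ = 1.670 — both > 1, two phases present.
Newton iteration, ψ₁⁰ = 0.5:
  ψ₁ = 0.500: g = 0.0531, g' = -1.010 → ψ₁ = 0.553
  ψ₁ = 0.553: g = -0.0004, g' = -1.027 → ψ₁ = 0.552
Converged at ψ₁ = 0.552.
Drum-1 compositions:
  chloroform: x = 0.281, y = 0.784
  p-xylene: x = 0.719, y = 0.216
Drum-2 feed = drum-1 vapor: z₂ = (0.7843, 0.2157).
Drum 2:
Let ψ₂ = V/F and solve Σ zᵢ(Kᵢ−1)/(1+ψ₂(Kᵢ−1)) = 0.
Check two-phase: ΣzᵢKᵢ = 1.533 > 1 and Σzᵢ/Kᵢ = 1.491 > 1, so g(0) = 0.533 > 0 and g(1) = -0.491 < 0.
Binary case is linear: z₁(K₁−1)(1+ψ₂(K₂−1)) + z₂(K₂−1)(1+ψ₂(K₁−1)) = 0
⇒ ψ₂ = [z₁(K₁−1)+z₂(K₂−1)] / [−(K₁−1)(K₂−1)] = 0.5334/0.7200 = 0.741
  chloroform: x = 0.471, y = 0.894
  p-xylene: x = 0.529, y = 0.106

x_chloroform (drum 2) = 0.471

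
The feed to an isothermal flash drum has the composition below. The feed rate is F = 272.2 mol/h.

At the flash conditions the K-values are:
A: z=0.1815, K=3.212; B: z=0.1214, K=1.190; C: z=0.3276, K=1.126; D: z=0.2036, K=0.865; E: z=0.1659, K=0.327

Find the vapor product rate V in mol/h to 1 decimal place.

V = 173.3 mol/h

Iterate (Newton) starting at β = 0.5:
  β = 0.5000: g = 0.05278, g' = -0.3834 → β = 0.6376
  β = 0.6376: g = -0.00032, g' = -0.3958 → β = 0.6368
Converged at β = 0.6368.
Then V = β·F = 0.6368·272.2 = 173.3 mol/h and L = F − V = 98.9 mol/h.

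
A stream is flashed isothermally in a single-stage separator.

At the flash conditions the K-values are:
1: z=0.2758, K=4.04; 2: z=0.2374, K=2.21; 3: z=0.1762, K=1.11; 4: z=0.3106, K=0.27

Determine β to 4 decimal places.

β = 0.6788

Let β = V/F and solve Σ zᵢ(Kᵢ−1)/(1+β(Kᵢ−1)) = 0.
Feasibility: ΣzᵢKᵢ = 1.9183, Σzᵢ/Kᵢ = 1.4848 — both > 1, two phases present.
Newton iteration, β⁰ = 0.5:
  β = 0.5000: g = 0.17299, g' = -0.9487 → β = 0.6823
  β = 0.6823: g = -0.00368, g' = -1.0329 → β = 0.6788
Converged at β = 0.6788.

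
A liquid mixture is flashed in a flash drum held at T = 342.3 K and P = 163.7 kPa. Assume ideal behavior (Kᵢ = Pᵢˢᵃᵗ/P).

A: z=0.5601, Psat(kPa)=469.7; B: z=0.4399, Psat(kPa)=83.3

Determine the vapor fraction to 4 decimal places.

Raoult's law: Kᵢ = Pᵢˢᵃᵗ/P = Pᵢˢᵃᵗ/163.7.
  K_A = 469.7/163.7 = 2.869273, K_B = 83.3/163.7 = 0.508858
Material balance + equilibrium reduce to Σ zᵢ(Kᵢ−1)/(1+ψ(Kᵢ−1)) = 0.
Check two-phase: ΣzᵢKᵢ = 1.8309 > 1 and Σzᵢ/Kᵢ = 1.0597 > 1, so g(0) = 0.8309 > 0 and g(1) = -0.0597 < 0.
Iterate (Newton) starting at ψ = 0.5:
  ψ = 0.5000: g = 0.25480, g' = -0.7093 → ψ = 0.8592
  ψ = 0.8592: g = 0.02795, g' = -0.6058 → ψ = 0.9054
  ψ = 0.9054: g = -0.00017, g' = -0.6141 → ψ = 0.9051
Converged at ψ = 0.9051.

ψ = 0.9051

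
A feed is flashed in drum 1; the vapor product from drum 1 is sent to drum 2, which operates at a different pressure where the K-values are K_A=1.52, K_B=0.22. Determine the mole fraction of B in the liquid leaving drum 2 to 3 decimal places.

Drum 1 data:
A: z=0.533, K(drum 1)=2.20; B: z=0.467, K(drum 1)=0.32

Drum 1:
Rachford–Rice: g(ψ₁) = Σ zᵢ(Kᵢ−1)/(1+ψ₁(Kᵢ−1)) = 0.
Feasibility: ΣzᵢKᵢ = 1.322, Σzᵢ/Kᵢ = 1.702 — both > 1, two phases present.
Binary case is linear: z₁(K₁−1)(1+ψ₁(K₂−1)) + z₂(K₂−1)(1+ψ₁(K₁−1)) = 0
⇒ ψ₁ = [z₁(K₁−1)+z₂(K₂−1)] / [−(K₁−1)(K₂−1)] = 0.3220/0.8160 = 0.395
Drum-1 compositions:
  A: x = 0.362, y = 0.796
  B: x = 0.638, y = 0.204
Drum-2 feed = drum-1 vapor: z₂ = (0.7957, 0.2043).
Drum 2:
Material balance + equilibrium reduce to Σ zᵢ(Kᵢ−1)/(1+ψ₂(Kᵢ−1)) = 0.
Check two-phase: ΣzᵢKᵢ = 1.254 > 1 and Σzᵢ/Kᵢ = 1.452 > 1, so g(0) = 0.254 > 0 and g(1) = -0.452 < 0.
Iterate (Newton) starting at ψ₂ = 0.5:
  ψ₂ = 0.500: g = 0.0672, g' = -0.469 → ψ₂ = 0.643
  ψ₂ = 0.643: g = -0.0096, g' = -0.621 → ψ₂ = 0.628
  ψ₂ = 0.628: g = -0.0002, g' = -0.599 → ψ₂ = 0.627
Converged at ψ₂ = 0.627.
  A: x = 0.600, y = 0.912
  B: x = 0.400, y = 0.088

x_B (drum 2) = 0.400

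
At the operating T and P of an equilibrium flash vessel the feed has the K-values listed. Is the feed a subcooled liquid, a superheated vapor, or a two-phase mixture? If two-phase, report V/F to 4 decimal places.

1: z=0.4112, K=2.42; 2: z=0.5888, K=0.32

two-phase, V/F = 0.1901

ΣzᵢKᵢ = 1.1835; Σzᵢ/Kᵢ = 2.0099.
Both exceed 1, so a two-phase solution exists.
Rachford–Rice: g(ψ) = Σ zᵢ(Kᵢ−1)/(1+ψ(Kᵢ−1)) = 0.
Binary case is linear: z₁(K₁−1)(1+ψ(K₂−1)) + z₂(K₂−1)(1+ψ(K₁−1)) = 0
⇒ ψ = [z₁(K₁−1)+z₂(K₂−1)] / [−(K₁−1)(K₂−1)] = 0.18352/0.96560 = 0.1901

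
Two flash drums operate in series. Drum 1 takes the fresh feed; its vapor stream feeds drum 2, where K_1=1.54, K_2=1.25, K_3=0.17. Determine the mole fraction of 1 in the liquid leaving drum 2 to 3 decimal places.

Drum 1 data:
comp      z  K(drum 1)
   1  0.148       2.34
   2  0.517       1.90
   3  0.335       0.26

Drum 1:
Material balance + equilibrium reduce to Σ zᵢ(Kᵢ−1)/(1+ψ₁(Kᵢ−1)) = 0.
Check two-phase: ΣzᵢKᵢ = 1.416 > 1 and Σzᵢ/Kᵢ = 1.624 > 1, so g(0) = 0.416 > 0 and g(1) = -0.624 < 0.
Newton–Raphson from ψ₁ = 0.45:
  ψ₁ = 0.450: g = 0.0832, g' = -0.728 → ψ₁ = 0.564
  ψ₁ = 0.564: g = -0.0042, g' = -0.811 → ψ₁ = 0.559
Converged at ψ₁ = 0.559.
Drum-1 compositions:
  1: x = 0.085, y = 0.198
  2: x = 0.344, y = 0.653
  3: x = 0.571, y = 0.149
Drum-2 feed = drum-1 vapor: z₂ = (0.1980, 0.6534, 0.1486).
Drum 2:
Material balance + equilibrium reduce to Σ zᵢ(Kᵢ−1)/(1+ψ₂(Kᵢ−1)) = 0.
Check two-phase: ΣzᵢKᵢ = 1.147 > 1 and Σzᵢ/Kᵢ = 1.525 > 1, so g(0) = 0.147 > 0 and g(1) = -0.525 < 0.
Newton–Raphson from ψ₂ = 0.33:
  ψ₂ = 0.330: g = 0.0718, g' = -0.271 → ψ₂ = 0.595
  ψ₂ = 0.595: g = -0.0207, g' = -0.464 → ψ₂ = 0.551
  ψ₂ = 0.551: g = -0.0012, g' = -0.413 → ψ₂ = 0.548
Converged at ψ₂ = 0.548.
  1: x = 0.153, y = 0.235
  2: x = 0.575, y = 0.718
  3: x = 0.273, y = 0.046

x_1 (drum 2) = 0.153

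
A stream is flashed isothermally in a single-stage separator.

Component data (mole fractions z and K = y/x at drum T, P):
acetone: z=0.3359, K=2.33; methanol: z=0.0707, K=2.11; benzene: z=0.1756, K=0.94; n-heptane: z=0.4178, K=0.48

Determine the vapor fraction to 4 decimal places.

ψ = 0.5314

Let ψ = V/F and solve Σ zᵢ(Kᵢ−1)/(1+ψ(Kᵢ−1)) = 0.
Feasibility: ΣzᵢKᵢ = 1.2974, Σzᵢ/Kᵢ = 1.2349 — both > 1, two phases present.
Newton–Raphson from ψ = 0.5:
  ψ = 0.5000: g = 0.01433, g' = -0.4573 → ψ = 0.5313
  ψ = 0.5313: g = 0.00004, g' = -0.4548 → ψ = 0.5314
Converged at ψ = 0.5314.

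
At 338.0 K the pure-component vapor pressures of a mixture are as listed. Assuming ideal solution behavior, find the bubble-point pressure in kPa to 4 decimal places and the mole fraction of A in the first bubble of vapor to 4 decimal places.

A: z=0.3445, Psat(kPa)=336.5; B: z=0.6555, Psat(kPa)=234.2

Pbub = 269.4423 kPa, y_A = 0.4302

At the bubble point ψ → 0, so ΣzᵢKᵢ = 1 with Kᵢ = Pᵢˢᵃᵗ/P ⇒ P = ΣzᵢPᵢˢᵃᵗ.
P = 0.3445·336.5 + 0.6555·234.2 = 269.4423 kPa
yᵢ = zᵢPᵢˢᵃᵗ/P ⇒ y_A = 0.3445·336.5/269.4423 = 0.4302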